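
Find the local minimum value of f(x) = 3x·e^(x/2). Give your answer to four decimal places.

-2.2073

Differentiating with the product rule gives f'(x) = ((3/2)x + 3)·e^(x/2). Since e^(x/2) > 0, the only critical point is x = -2.
f''(-2) has the same sign as 3/2 > 0, so this is a local minimum.
f(-2) = (-6)·e^(-1) ≈ -2.2073.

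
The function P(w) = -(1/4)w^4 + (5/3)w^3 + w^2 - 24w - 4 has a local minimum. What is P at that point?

P'(w) = -w^3 + 5w^2 + 2w - 24 = 0 at w = -2, 3, 4.
Since P''(w) = -3w^2 + 10w + 2, we get P''(-2) = -30 < 0 ⇒ local maximum; P''(3) = 5 > 0 ⇒ local minimum; P''(4) = -6 < 0 ⇒ local maximum.
Thus P has its local minimum at w = 3, with value -169/4.

-169/4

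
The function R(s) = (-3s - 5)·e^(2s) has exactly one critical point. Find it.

R'(s) = (-3)·e^(2s) + (-3s - 5)·2·e^(2s) = (-6s - 13)·e^(2s). Since e^(2s) > 0, the only critical point is s = -13/6.
R''(-13/6) has the same sign as -6 < 0, so this is a local maximum.
R(-13/6) = (3/2)·e^(-13/3) ≈ 0.0197.

-13/6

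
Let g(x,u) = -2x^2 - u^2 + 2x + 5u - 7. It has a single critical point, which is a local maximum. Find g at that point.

∂g/∂x = -4x + 2 = 0 and ∂g/∂u = -2u + 5 = 0, so (x, u) = (1/2, 5/2).
The Hessian has g_{xx} = -4, g_{uu} = -2, g_{xu} = 0, giving D = 8 > 0 with g_{xx} < 0, so the point is a local maximum.
g(1/2, 5/2) = -1/4.

-1/4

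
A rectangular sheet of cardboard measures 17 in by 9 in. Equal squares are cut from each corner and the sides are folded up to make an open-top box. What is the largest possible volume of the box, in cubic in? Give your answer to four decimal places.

With cut size x, the volume is V(x) = x(17 − 2x)(9 − 2x) for 0 < x < 4.5.
V'(x) = 12x^2 − 104x + 153. Setting V'(x) = 0 gives x ≈ 1.8782 (the root in (0, 4.5)).
V''(x) = 24x − 104 is negative there, so this is the maximum; V ≈ 130.4300.

130.4300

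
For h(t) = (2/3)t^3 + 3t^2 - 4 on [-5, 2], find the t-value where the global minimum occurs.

-5

The derivative is 2t^2 + 6t, which vanishes at t = -3 and t = 0.
Compare values at every candidate in [-5, 2]: h(-5) = -37/3, h(-3) = 5, h(0) = -4, h(2) = 40/3.
Hence the absolute minimum is -37/3 at t = -5.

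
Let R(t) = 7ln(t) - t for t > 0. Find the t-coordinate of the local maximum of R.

7

R'(t) = 7/t − 1 = 0 gives t = 7.
R''(t) = -7/t², which is negative for t > 0, so this is a local maximum.
R(7) = 7·ln(7) - 7 ≈ 6.6214.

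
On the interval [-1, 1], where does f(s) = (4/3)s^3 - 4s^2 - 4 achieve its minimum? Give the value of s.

Differentiating, f'(s) = 4s^2 - 8s; whose only zero in [-1, 1] is s = 0.
Evaluating at the critical points and endpoints: f(-1) = -28/3, f(0) = -4, f(1) = -20/3.
So the minimum is f(-1) = -28/3.

-1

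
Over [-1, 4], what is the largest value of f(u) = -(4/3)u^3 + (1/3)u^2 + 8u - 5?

f'(u) = -4u^2 + (2/3)u + 8, whose only zero in [-1, 4] is u = 3/2.
Evaluating at the critical points and endpoints: f(-1) = -34/3; f(3/2) = 13/4; f(4) = -53.
So the maximum is f(3/2) = 13/4.

13/4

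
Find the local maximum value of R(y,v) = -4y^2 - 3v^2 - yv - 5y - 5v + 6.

∂R/∂y = -8y - v - 5 = 0 and ∂R/∂v = -y - 6v - 5 = 0, so (y, v) = (-25/47, -35/47).
The Hessian has R_{yy} = -8, R_{vv} = -6, R_{yv} = -1, giving D = 47 > 0 with R_{yy} < 0, so the point is a local maximum.
R(-25/47, -35/47) = 432/47.

432/47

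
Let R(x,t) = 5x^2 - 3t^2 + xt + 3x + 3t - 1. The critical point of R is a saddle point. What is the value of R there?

∂R/∂x = 10x + t + 3 = 0 and ∂R/∂t = x - 6t + 3 = 0, so (x, t) = (-21/61, 27/61).
The Hessian has R_{xx} = 10, R_{tt} = -6, R_{xt} = 1, giving D = -61 < 0, so the point is a saddle point.
R(-21/61, 27/61) = -52/61.

-52/61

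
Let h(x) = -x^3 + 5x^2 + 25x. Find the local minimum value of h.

Critical points: h'(x) = -3x^2 + 10x + 25 vanishes at x = -5/3, 5.
Since h''(x) = -6x + 10, we get h''(-5/3) = 20 > 0 ⇒ local minimum; h''(5) = -20 < 0 ⇒ local maximum.
The local minimum is h(-5/3) = -625/27.

-625/27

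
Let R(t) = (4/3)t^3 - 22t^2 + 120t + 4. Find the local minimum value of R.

220

Critical points: R'(t) = 4t^2 - 44t + 120 vanishes at t = 5, 6.
R''(t) = 8t - 44. R''(5) = -4 < 0 ⇒ local maximum; R''(6) = 4 > 0 ⇒ local minimum.
The local minimum is R(6) = 220.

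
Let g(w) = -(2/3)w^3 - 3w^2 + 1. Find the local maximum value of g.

g'(w) = -2w^2 - 6w. Setting g'(w) = 0 gives w ∈ {-3, 0}.
Since g''(w) = -4w - 6, we get g''(-3) = 6 > 0 ⇒ local minimum; g''(0) = -6 < 0 ⇒ local maximum.
The local maximum is g(0) = 1.

1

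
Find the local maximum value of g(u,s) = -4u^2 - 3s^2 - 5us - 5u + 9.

∂g/∂u = -8u - 5s - 5 = 0 and ∂g/∂s = -5u - 6s = 0, so (u, s) = (-30/23, 25/23).
The Hessian has g_{uu} = -8, g_{ss} = -6, g_{us} = -5, giving D = 23 > 0 with g_{uu} < 0, so the point is a local maximum.
g(-30/23, 25/23) = 282/23.

282/23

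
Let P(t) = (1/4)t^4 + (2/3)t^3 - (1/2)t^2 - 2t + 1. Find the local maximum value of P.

P'(t) = t^3 + 2t^2 - t - 2. Setting P'(t) = 0 gives t ∈ {-2, -1, 1}.
Since P''(t) = 3t^2 + 4t - 1, we get P''(-2) = 3 > 0 ⇒ local minimum; P''(-1) = -2 < 0 ⇒ local maximum; P''(1) = 6 > 0 ⇒ local minimum.
The local maximum is P(-1) = 25/12.

25/12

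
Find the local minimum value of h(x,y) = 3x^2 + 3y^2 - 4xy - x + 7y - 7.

∂h/∂x = 6x - 4y - 1 = 0 and ∂h/∂y = -4x + 6y + 7 = 0, so (x, y) = (-11/10, -19/10).
The Hessian has h_{xx} = 6, h_{yy} = 6, h_{xy} = -4, giving D = 20 > 0 with h_{xx} > 0, so the point is a local minimum.
h(-11/10, -19/10) = -131/10.

-131/10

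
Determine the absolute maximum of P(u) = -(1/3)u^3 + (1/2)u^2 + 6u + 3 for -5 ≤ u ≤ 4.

163/6

Differentiating, P'(u) = -u^2 + u + 6; which vanishes at u = -2 and u = 3.
Candidates: P(-5) = 163/6,  P(-2) = -13/3,  P(3) = 33/2,  P(4) = 41/3.
So the maximum is P(-5) = 163/6.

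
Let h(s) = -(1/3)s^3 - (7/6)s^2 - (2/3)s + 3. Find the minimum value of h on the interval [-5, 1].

h'(s) = -s^2 - (7/3)s - 2/3, which vanishes at s = -2 and s = -1/3.
Evaluating at the critical points and endpoints: h(-5) = 113/6; h(-2) = 7/3; h(-1/3) = 503/162; h(1) = 5/6.
Hence the absolute minimum is 5/6 at s = 1.

5/6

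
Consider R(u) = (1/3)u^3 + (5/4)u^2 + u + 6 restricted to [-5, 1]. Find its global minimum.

R'(u) = u^2 + (5/2)u + 1, which vanishes at u = -2 and u = -1/2.
Candidates: R(-5) = -113/12,  R(-2) = 19/3,  R(-1/2) = 277/48,  R(1) = 103/12.
The minimum over the interval is -113/12, attained at u = -5.

-113/12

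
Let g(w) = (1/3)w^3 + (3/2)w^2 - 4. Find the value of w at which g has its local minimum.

g'(w) = w^2 + 3w. Setting g'(w) = 0 gives w ∈ {-3, 0}.
Since g''(w) = 2w + 3, we get g''(-3) = -3 < 0 ⇒ local maximum; g''(0) = 3 > 0 ⇒ local minimum.
So the local minimum value is g(0) = -4.

0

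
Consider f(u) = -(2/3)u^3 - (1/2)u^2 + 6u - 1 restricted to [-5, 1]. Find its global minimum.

The derivative is -2u^2 - u + 6, whose only zero in [-5, 1] is u = -2.
Compare values at every candidate in [-5, 1]: f(-5) = 239/6; f(-2) = -29/3; f(1) = 23/6.
So the minimum is f(-2) = -29/3.

-29/3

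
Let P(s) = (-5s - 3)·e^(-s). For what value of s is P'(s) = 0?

Differentiating with the product rule gives P'(s) = (5s - 2)·e^(-s). Since e^(-s) > 0, the only critical point is s = 2/5.
P''(2/5) has the same sign as 5 > 0, so this is a local minimum.
P(2/5) = (-5)·e^(-2/5) ≈ -3.3516.

2/5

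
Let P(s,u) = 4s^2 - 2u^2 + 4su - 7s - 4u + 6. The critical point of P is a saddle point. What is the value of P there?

∂P/∂s = 8s + 4u - 7 = 0 and ∂P/∂u = 4s - 4u - 4 = 0, so (s, u) = (11/12, -1/12).
The Hessian has P_{ss} = 8, P_{uu} = -4, P_{su} = 4, giving D = -48 < 0, so the point is a saddle point.
P(11/12, -1/12) = 71/24.

71/24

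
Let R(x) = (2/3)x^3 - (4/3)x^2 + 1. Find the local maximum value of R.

1

R'(x) = 2x^2 - (8/3)x. Setting R'(x) = 0 gives x ∈ {0, 4/3}.
Since R''(x) = 4x - 8/3, we get R''(0) = -8/3 < 0 ⇒ local maximum; R''(4/3) = 8/3 > 0 ⇒ local minimum.
So the local maximum value is R(0) = 1.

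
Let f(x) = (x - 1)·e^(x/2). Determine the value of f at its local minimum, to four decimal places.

By the product rule, f'(x) = ((1/2)x + 1/2)·e^(x/2). Since e^(x/2) > 0, the only critical point is x = -1.
f''(-1) has the same sign as 1/2 > 0, so this is a local minimum.
f(-1) = (-2)·e^(-1/2) ≈ -1.2131.

-1.2131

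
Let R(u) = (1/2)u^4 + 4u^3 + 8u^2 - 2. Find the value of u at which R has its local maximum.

-2

R'(u) = 2u^3 + 12u^2 + 16u. Setting R'(u) = 0 gives u ∈ {-4, -2, 0}.
R''(u) = 6u^2 + 24u + 16. R''(-4) = 16 > 0 ⇒ local minimum; R''(-2) = -8 < 0 ⇒ local maximum; R''(0) = 16 > 0 ⇒ local minimum.
So the local maximum value is R(-2) = 6.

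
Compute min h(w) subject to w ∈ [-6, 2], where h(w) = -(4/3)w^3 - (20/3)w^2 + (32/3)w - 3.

-67

The derivative is -4w^2 - (40/3)w + 32/3, which vanishes at w = -4 and w = 2/3.
Compare values at every candidate in [-6, 2]: h(-6) = -19,  h(-4) = -67,  h(2/3) = 61/81,  h(2) = -19.
Hence the absolute minimum is -67 at w = -4.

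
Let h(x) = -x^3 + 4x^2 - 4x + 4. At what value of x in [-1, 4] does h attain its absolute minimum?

The derivative is -3x^2 + 8x - 4, which vanishes at x = 2/3 and x = 2.
Compare values at every candidate in [-1, 4]: h(-1) = 13,  h(2/3) = 76/27,  h(2) = 4,  h(4) = -12.
Hence the absolute minimum is -12 at x = 4.

4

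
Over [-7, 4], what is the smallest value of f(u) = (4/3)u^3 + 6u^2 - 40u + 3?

f'(u) = 4u^2 + 12u - 40, which vanishes at u = -5 and u = 2.
Candidates: f(-7) = 359/3; f(-5) = 559/3; f(2) = -127/3; f(4) = 73/3.
The minimum over the interval is -127/3, attained at u = 2.

-127/3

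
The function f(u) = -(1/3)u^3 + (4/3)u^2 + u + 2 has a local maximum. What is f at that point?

8

Critical points: f'(u) = -u^2 + (8/3)u + 1 vanishes at u = -1/3, 3.
Since f''(u) = -2u + 8/3, we get f''(-1/3) = 10/3 > 0 ⇒ local minimum; f''(3) = -10/3 < 0 ⇒ local maximum.
The local maximum is f(3) = 8.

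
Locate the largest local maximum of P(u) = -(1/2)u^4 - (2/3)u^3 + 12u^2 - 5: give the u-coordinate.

Critical points: P'(u) = -2u^3 - 2u^2 + 24u vanishes at u = -4, 0, 3.
P''(u) = -6u^2 - 4u + 24. P''(-4) = -56 < 0 ⇒ local maximum; P''(0) = 24 > 0 ⇒ local minimum; P''(3) = -42 < 0 ⇒ local maximum.
The largest local maximum is P(-4) = 305/3.

-4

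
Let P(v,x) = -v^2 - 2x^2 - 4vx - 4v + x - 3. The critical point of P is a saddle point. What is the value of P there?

-73/8

∂P/∂v = -2v - 4x - 4 = 0 and ∂P/∂x = -4v - 4x + 1 = 0, so (v, x) = (5/2, -9/4).
The Hessian has P_{vv} = -2, P_{xx} = -4, P_{vx} = -4, giving D = -8 < 0, so the point is a saddle point.
P(5/2, -9/4) = -73/8.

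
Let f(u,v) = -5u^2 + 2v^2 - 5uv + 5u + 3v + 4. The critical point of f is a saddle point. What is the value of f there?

∂f/∂u = -10u - 5v + 5 = 0 and ∂f/∂v = -5u + 4v + 3 = 0, so (u, v) = (7/13, -1/13).
The Hessian has f_{uu} = -10, f_{vv} = 4, f_{uv} = -5, giving D = -65 < 0, so the point is a saddle point.
f(7/13, -1/13) = 68/13.

68/13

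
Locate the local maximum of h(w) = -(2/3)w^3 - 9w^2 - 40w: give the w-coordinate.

Critical points: h'(w) = -2w^2 - 18w - 40 vanishes at w = -5, -4.
Second-derivative test with h''(w) = -4w - 18: h''(-5) = 2 > 0 ⇒ local minimum; h''(-4) = -2 < 0 ⇒ local maximum.
So the local maximum value is h(-4) = 176/3.

-4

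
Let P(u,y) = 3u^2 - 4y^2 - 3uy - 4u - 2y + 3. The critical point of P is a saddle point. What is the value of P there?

143/57

∂P/∂u = 6u - 3y - 4 = 0 and ∂P/∂y = -3u - 8y - 2 = 0, so (u, y) = (26/57, -8/19).
The Hessian has P_{uu} = 6, P_{yy} = -8, P_{uy} = -3, giving D = -57 < 0, so the point is a saddle point.
P(26/57, -8/19) = 143/57.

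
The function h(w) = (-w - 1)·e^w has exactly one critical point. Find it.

-2

Differentiating with the product rule gives h'(w) = (-w - 2)·e^w. Since e^w > 0, the only critical point is w = -2.
h''(-2) has the same sign as -1 < 0, so this is a local maximum.
h(-2) = (1)·e^(-2) ≈ 0.1353.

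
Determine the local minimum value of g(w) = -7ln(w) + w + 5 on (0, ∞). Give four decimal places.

g'(w) = -7/w + 1 = 0 gives w = 7.
g''(w) = 7/w², which is positive for w > 0, so this is a local minimum.
g(7) = -7·ln(7) + 7 + 5 ≈ -1.6214.

-1.6214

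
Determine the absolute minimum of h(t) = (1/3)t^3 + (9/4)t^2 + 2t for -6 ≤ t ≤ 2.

-3

Differentiating, h'(t) = t^2 + (9/2)t + 2; which vanishes at t = -4 and t = -1/2.
Candidates: h(-6) = -3, h(-4) = 20/3, h(-1/2) = -23/48, h(2) = 47/3.
The minimum over the interval is -3, attained at t = -6.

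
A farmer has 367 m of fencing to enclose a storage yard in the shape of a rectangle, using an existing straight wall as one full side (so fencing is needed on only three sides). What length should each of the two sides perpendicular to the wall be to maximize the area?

367/4

Let the sides perpendicular to the wall have length x and the parallel side y, so 2x + y = 367 and the area is A = xy = x(367 − 2x).
A'(x) = 367 − 4x = 0 gives x = 367/4, and A''(x) = −4 < 0 confirms a maximum.
Then y = 367 − 2·367/4 = 367/2 and A = 134689/8.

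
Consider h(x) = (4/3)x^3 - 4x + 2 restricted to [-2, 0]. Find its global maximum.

14/3

h'(x) = 4x^2 - 4, whose only zero in [-2, 0] is x = -1.
Compare values at every candidate in [-2, 0]: h(-2) = -2/3, h(-1) = 14/3, h(0) = 2.
Hence the absolute maximum is 14/3 at x = -1.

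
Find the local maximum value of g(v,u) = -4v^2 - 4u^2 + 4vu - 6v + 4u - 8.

-17/3

∂g/∂v = -8v + 4u - 6 = 0 and ∂g/∂u = 4v - 8u + 4 = 0, so (v, u) = (-2/3, 1/6).
The Hessian has g_{vv} = -8, g_{uu} = -8, g_{vu} = 4, giving D = 48 > 0 with g_{vv} < 0, so the point is a local maximum.
g(-2/3, 1/6) = -17/3.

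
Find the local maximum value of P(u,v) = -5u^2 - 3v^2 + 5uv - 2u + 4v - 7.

∂P/∂u = -10u + 5v - 2 = 0 and ∂P/∂v = 5u - 6v + 4 = 0, so (u, v) = (8/35, 6/7).
The Hessian has P_{uu} = -10, P_{vv} = -6, P_{uv} = 5, giving D = 35 > 0 with P_{uu} < 0, so the point is a local maximum.
P(8/35, 6/7) = -193/35.

-193/35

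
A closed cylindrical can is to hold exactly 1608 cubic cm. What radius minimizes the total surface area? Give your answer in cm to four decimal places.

With radius r and height h, πr²h = 1608 so h = 1608/(πr²), and S(r) = 2πr² + 2πrh = 2πr² + 2·1608/r.
S'(r) = 4πr − 2·1608/r² = 0 ⇒ r³ = 1608/(2π), so r ≈ 6.3490 and h = 2r ≈ 12.6979.
S''(r) = 4π + 4·1608/r³ > 0, so this is the minimum; S ≈ 759.8104.

6.3490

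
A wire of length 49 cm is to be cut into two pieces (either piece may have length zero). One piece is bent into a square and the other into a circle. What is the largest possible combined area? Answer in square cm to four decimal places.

191.0655

Let x be the length used for the square. Square side x/4; circle radius (49−x)/(2π).
A(x) = (x/4)² + π·((49−x)/(2π))² = x²/16 + (49−x)²/(4π) for 0 ≤ x ≤ 49. A'(x) = x/8 − (49−x)/(2π) = 0 gives x = 4·49/(π+4) ≈ 27.4449.
A'' > 0, so the interior critical point is a minimum; the maximum is at an endpoint. A(0) = 191.0655 and A(49) = 150.0625, so the largest area is 191.0655.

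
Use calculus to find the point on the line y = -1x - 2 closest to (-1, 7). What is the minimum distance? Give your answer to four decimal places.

Minimize D(x)^2 = (x + 1)^2 + (-x - 9)^2.
d/dx[D^2] = 2(x + 1) + 2·(-1)·(-x - 9) = 0 ⇒ x = -5.
Then y = 3 and the distance is √(32) ≈ 5.6569.

5.6569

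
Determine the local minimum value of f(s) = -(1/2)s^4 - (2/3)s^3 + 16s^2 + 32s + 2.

-83/6

Critical points: f'(s) = -2s^3 - 2s^2 + 32s + 32 vanishes at s = -4, -1, 4.
Second-derivative test with f''(s) = -6s^2 - 4s + 32: f''(-4) = -48 < 0 ⇒ local maximum; f''(-1) = 30 > 0 ⇒ local minimum; f''(4) = -80 < 0 ⇒ local maximum.
So the local minimum value is f(-1) = -83/6.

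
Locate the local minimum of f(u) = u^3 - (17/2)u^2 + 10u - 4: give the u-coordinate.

f'(u) = 3u^2 - 17u + 10 = 0 at u = 2/3, 5.
Second-derivative test with f''(u) = 6u - 17: f''(2/3) = -13 < 0 ⇒ local maximum; f''(5) = 13 > 0 ⇒ local minimum.
Thus f has its local minimum at u = 5, with value -83/2.

5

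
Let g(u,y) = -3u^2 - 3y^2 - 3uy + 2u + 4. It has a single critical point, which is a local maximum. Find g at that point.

∂g/∂u = -6u - 3y + 2 = 0 and ∂g/∂y = -3u - 6y = 0, so (u, y) = (4/9, -2/9).
The Hessian has g_{uu} = -6, g_{yy} = -6, g_{uy} = -3, giving D = 27 > 0 with g_{uu} < 0, so the point is a local maximum.
g(4/9, -2/9) = 40/9.

40/9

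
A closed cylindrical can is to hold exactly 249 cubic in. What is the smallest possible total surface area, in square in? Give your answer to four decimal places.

With radius r and height h, πr²h = 249 so h = 249/(πr²), and S(r) = 2πr² + 2πrh = 2πr² + 2·249/r.
S'(r) = 4πr − 2·249/r² = 0 ⇒ r³ = 249/(2π), so r ≈ 3.4094 and h = 2r ≈ 6.8187.
S''(r) = 4π + 4·249/r³ > 0, so this is the minimum; S ≈ 219.1026.

219.1026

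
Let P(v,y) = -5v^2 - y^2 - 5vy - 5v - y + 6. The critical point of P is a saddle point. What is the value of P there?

5

∂P/∂v = -10v - 5y - 5 = 0 and ∂P/∂y = -5v - 2y - 1 = 0, so (v, y) = (1, -3).
The Hessian has P_{vv} = -10, P_{yy} = -2, P_{vy} = -5, giving D = -5 < 0, so the point is a saddle point.
P(1, -3) = 5.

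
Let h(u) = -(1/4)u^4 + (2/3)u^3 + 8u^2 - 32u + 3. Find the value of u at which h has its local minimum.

h'(u) = -u^3 + 2u^2 + 16u - 32. Setting h'(u) = 0 gives u ∈ {-4, 2, 4}.
Second-derivative test with h''(u) = -3u^2 + 4u + 16: h''(-4) = -48 < 0 ⇒ local maximum; h''(2) = 12 > 0 ⇒ local minimum; h''(4) = -16 < 0 ⇒ local maximum.
The local minimum is h(2) = -83/3.

2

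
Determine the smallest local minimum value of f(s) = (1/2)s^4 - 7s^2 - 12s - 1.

-119/2

f'(s) = 2s^3 - 14s - 12 = 0 at s = -2, -1, 3.
Second-derivative test with f''(s) = 6s^2 - 14: f''(-2) = 10 > 0 ⇒ local minimum; f''(-1) = -8 < 0 ⇒ local maximum; f''(3) = 40 > 0 ⇒ local minimum.
So the smallest local minimum value is f(3) = -119/2.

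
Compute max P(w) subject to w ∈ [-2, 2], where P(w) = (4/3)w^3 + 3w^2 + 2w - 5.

65/3

The derivative is 4w^2 + 6w + 2, which vanishes at w = -1 and w = -1/2.
Evaluating at the critical points and endpoints: P(-2) = -23/3, P(-1) = -16/3, P(-1/2) = -65/12, P(2) = 65/3.
The maximum over the interval is 65/3, attained at w = 2.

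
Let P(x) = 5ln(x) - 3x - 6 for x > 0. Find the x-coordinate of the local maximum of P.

5/3

P'(x) = 5/x − 3 = 0 gives x = 5/3.
P''(x) = -5/x², which is negative for x > 0, so this is a local maximum.
P(5/3) = 5·ln(5/3) - 5 - 6 ≈ -8.4459.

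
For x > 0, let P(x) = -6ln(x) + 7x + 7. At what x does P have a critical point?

6/7

P'(x) = -6/x + 7 = 0 gives x = 6/7.
P''(x) = 6/x², which is positive for x > 0, so this is a local minimum.
P(6/7) = -6·ln(6/7) + 6 + 7 ≈ 13.9249.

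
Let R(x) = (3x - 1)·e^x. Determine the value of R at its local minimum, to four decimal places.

-1.5403

R'(x) = 3·e^x + (3x - 1)·1·e^x = (3x + 2)·e^x. Since e^x > 0, the only critical point is x = -2/3.
R''(-2/3) has the same sign as 3 > 0, so this is a local minimum.
R(-2/3) = (-3)·e^(-2/3) ≈ -1.5403.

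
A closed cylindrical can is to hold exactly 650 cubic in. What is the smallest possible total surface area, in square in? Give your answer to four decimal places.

415.3907

With radius r and height h, πr²h = 650 so h = 650/(πr²), and S(r) = 2πr² + 2πrh = 2πr² + 2·650/r.
S'(r) = 4πr − 2·650/r² = 0 ⇒ r³ = 650/(2π), so r ≈ 4.6944 and h = 2r ≈ 9.3888.
S''(r) = 4π + 4·650/r³ > 0, so this is the minimum; S ≈ 415.3907.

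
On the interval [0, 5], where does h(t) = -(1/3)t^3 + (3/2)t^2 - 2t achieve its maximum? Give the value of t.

0

h'(t) = -t^2 + 3t - 2, which vanishes at t = 1 and t = 2.
Candidates: h(0) = 0,  h(1) = -5/6,  h(2) = -2/3,  h(5) = -85/6.
Hence the absolute maximum is 0 at t = 0.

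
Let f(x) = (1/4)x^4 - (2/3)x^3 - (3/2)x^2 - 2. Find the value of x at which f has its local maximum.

0

f'(x) = x^3 - 2x^2 - 3x. Setting f'(x) = 0 gives x ∈ {-1, 0, 3}.
Since f''(x) = 3x^2 - 4x - 3, we get f''(-1) = 4 > 0 ⇒ local minimum; f''(0) = -3 < 0 ⇒ local maximum; f''(3) = 12 > 0 ⇒ local minimum.
So the local maximum value is f(0) = -2.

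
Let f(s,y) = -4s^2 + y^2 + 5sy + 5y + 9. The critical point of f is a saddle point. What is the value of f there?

∂f/∂s = -8s + 5y = 0 and ∂f/∂y = 5s + 2y + 5 = 0, so (s, y) = (-25/41, -40/41).
The Hessian has f_{ss} = -8, f_{yy} = 2, f_{sy} = 5, giving D = -41 < 0, so the point is a saddle point.
f(-25/41, -40/41) = 269/41.

269/41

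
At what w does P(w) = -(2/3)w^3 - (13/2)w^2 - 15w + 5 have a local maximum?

P'(w) = -2w^2 - 13w - 15 = 0 at w = -5, -3/2.
Second-derivative test with P''(w) = -4w - 13: P''(-5) = 7 > 0 ⇒ local minimum; P''(-3/2) = -7 < 0 ⇒ local maximum.
So the local maximum value is P(-3/2) = 121/8.

-3/2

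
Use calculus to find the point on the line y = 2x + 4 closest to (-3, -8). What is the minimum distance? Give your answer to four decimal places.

Minimize D(x)^2 = (x + 3)^2 + (2x + 12)^2.
d/dx[D^2] = 2(x + 3) + 2·2·(2x + 12) = 0 ⇒ x = -27/5.
Then y = -34/5 and the distance is √(36/5) ≈ 2.6833.

2.6833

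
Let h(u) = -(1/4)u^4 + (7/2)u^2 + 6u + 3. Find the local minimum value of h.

h'(u) = -u^3 + 7u + 6. Setting h'(u) = 0 gives u ∈ {-2, -1, 3}.
h''(u) = -3u^2 + 7. h''(-2) = -5 < 0 ⇒ local maximum; h''(-1) = 4 > 0 ⇒ local minimum; h''(3) = -20 < 0 ⇒ local maximum.
The local minimum is h(-1) = 1/4.

1/4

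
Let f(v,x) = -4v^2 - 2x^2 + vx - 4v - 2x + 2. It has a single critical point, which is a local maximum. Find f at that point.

118/31

∂f/∂v = -8v + x - 4 = 0 and ∂f/∂x = v - 4x - 2 = 0, so (v, x) = (-18/31, -20/31).
The Hessian has f_{vv} = -8, f_{xx} = -4, f_{vx} = 1, giving D = 31 > 0 with f_{vv} < 0, so the point is a local maximum.
f(-18/31, -20/31) = 118/31.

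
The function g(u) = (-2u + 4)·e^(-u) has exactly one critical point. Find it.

3

By the product rule, g'(u) = (2u - 6)·e^(-u). Since e^(-u) > 0, the only critical point is u = 3.
g''(3) has the same sign as 2 > 0, so this is a local minimum.
g(3) = (-2)·e^(-3) ≈ -0.0996.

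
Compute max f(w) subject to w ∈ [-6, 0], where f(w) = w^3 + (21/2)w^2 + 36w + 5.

The derivative is 3w^2 + 21w + 36, which vanishes at w = -4 and w = -3.
Candidates: f(-6) = -49; f(-4) = -35; f(-3) = -71/2; f(0) = 5.
The maximum over the interval is 5, attained at w = 0.

5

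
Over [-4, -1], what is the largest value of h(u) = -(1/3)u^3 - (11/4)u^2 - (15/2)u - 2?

16/3

The derivative is -u^2 - (11/2)u - 15/2, which vanishes at u = -3 and u = -5/2.
Candidates: h(-4) = 16/3, h(-3) = 19/4, h(-5/2) = 229/48, h(-1) = 37/12.
So the maximum is h(-4) = 16/3.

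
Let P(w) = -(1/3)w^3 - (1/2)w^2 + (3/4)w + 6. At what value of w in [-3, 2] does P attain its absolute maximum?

The derivative is -w^2 - w + 3/4, which vanishes at w = -3/2 and w = 1/2.
Compare values at every candidate in [-3, 2]: P(-3) = 33/4; P(-3/2) = 39/8; P(1/2) = 149/24; P(2) = 17/6.
So the maximum is P(-3) = 33/4.

-3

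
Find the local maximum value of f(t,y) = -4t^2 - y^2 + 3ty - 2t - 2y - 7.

∂f/∂t = -8t + 3y - 2 = 0 and ∂f/∂y = 3t - 2y - 2 = 0, so (t, y) = (-10/7, -22/7).
The Hessian has f_{tt} = -8, f_{yy} = -2, f_{ty} = 3, giving D = 7 > 0 with f_{tt} < 0, so the point is a local maximum.
f(-10/7, -22/7) = -17/7.

-17/7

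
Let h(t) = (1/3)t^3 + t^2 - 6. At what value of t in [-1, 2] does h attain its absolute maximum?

2

h'(t) = t^2 + 2t, whose only zero in [-1, 2] is t = 0.
Compare values at every candidate in [-1, 2]: h(-1) = -16/3,  h(0) = -6,  h(2) = 2/3.
The maximum over the interval is 2/3, attained at t = 2.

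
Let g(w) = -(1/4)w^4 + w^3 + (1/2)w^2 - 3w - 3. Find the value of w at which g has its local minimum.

Critical points: g'(w) = -w^3 + 3w^2 + w - 3 vanishes at w = -1, 1, 3.
Second-derivative test with g''(w) = -3w^2 + 6w + 1: g''(-1) = -8 < 0 ⇒ local maximum; g''(1) = 4 > 0 ⇒ local minimum; g''(3) = -8 < 0 ⇒ local maximum.
Thus g has its local minimum at w = 1, with value -19/4.

1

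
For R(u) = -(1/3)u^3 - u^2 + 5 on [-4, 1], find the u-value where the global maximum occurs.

-4

The derivative is -u^2 - 2u, which vanishes at u = -2 and u = 0.
Compare values at every candidate in [-4, 1]: R(-4) = 31/3; R(-2) = 11/3; R(0) = 5; R(1) = 11/3.
Hence the absolute maximum is 31/3 at u = -4.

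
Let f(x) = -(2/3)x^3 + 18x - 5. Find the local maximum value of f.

31

f'(x) = -2x^2 + 18 = 0 at x = -3, 3.
Since f''(x) = -4x, we get f''(-3) = 12 > 0 ⇒ local minimum; f''(3) = -12 < 0 ⇒ local maximum.
The local maximum is f(3) = 31.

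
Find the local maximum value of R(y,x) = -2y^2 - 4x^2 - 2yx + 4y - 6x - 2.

∂R/∂y = -4y - 2x + 4 = 0 and ∂R/∂x = -2y - 8x - 6 = 0, so (y, x) = (11/7, -8/7).
The Hessian has R_{yy} = -4, R_{xx} = -8, R_{yx} = -2, giving D = 28 > 0 with R_{yy} < 0, so the point is a local maximum.
R(11/7, -8/7) = 32/7.

32/7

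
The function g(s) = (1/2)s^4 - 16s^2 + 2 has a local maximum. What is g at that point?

2

g'(s) = 2s^3 - 32s = 0 at s = -4, 0, 4.
Second-derivative test with g''(s) = 6s^2 - 32: g''(-4) = 64 > 0 ⇒ local minimum; g''(0) = -32 < 0 ⇒ local maximum; g''(4) = 64 > 0 ⇒ local minimum.
Thus g has its local maximum at s = 0, with value 2.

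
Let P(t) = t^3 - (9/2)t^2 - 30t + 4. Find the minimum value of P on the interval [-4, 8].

-267/2

The derivative is 3t^2 - 9t - 30, which vanishes at t = -2 and t = 5.
Candidates: P(-4) = -12,  P(-2) = 38,  P(5) = -267/2,  P(8) = -12.
Hence the absolute minimum is -267/2 at t = 5.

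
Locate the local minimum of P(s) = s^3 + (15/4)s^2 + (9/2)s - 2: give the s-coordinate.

-1

P'(s) = 3s^2 + (15/2)s + 9/2 = 0 at s = -3/2, -1.
P''(s) = 6s + 15/2. P''(-3/2) = -3/2 < 0 ⇒ local maximum; P''(-1) = 3/2 > 0 ⇒ local minimum.
So the local minimum value is P(-1) = -15/4.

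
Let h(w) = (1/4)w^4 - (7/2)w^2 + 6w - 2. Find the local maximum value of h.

3/4

h'(w) = w^3 - 7w + 6. Setting h'(w) = 0 gives w ∈ {-3, 1, 2}.
h''(w) = 3w^2 - 7. h''(-3) = 20 > 0 ⇒ local minimum; h''(1) = -4 < 0 ⇒ local maximum; h''(2) = 5 > 0 ⇒ local minimum.
So the local maximum value is h(1) = 3/4.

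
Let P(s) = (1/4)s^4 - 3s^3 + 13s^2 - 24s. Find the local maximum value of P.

Critical points: P'(s) = s^3 - 9s^2 + 26s - 24 vanishes at s = 2, 3, 4.
Since P''(s) = 3s^2 - 18s + 26, we get P''(2) = 2 > 0 ⇒ local minimum; P''(3) = -1 < 0 ⇒ local maximum; P''(4) = 2 > 0 ⇒ local minimum.
The local maximum is P(3) = -63/4.

-63/4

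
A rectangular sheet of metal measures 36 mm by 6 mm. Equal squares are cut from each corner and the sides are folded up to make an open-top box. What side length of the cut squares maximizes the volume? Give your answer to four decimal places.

1.4322

With cut size x, the volume is V(x) = x(36 − 2x)(6 − 2x) for 0 < x < 3.
V'(x) = 12x^2 − 168x + 216. Setting V'(x) = 0 gives x ≈ 1.4322 (the root in (0, 3)).
V''(x) = 24x − 168 is negative there, so this is the maximum; V ≈ 148.8056.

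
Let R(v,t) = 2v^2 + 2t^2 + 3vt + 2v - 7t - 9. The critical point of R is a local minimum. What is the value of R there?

∂R/∂v = 4v + 3t + 2 = 0 and ∂R/∂t = 3v + 4t - 7 = 0, so (v, t) = (-29/7, 34/7).
The Hessian has R_{vv} = 4, R_{tt} = 4, R_{vt} = 3, giving D = 7 > 0 with R_{vv} > 0, so the point is a local minimum.
R(-29/7, 34/7) = -211/7.

-211/7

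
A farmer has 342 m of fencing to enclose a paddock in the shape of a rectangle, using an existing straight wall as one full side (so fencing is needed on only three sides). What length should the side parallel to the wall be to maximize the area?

171

Let the sides perpendicular to the wall have length x and the parallel side y, so 2x + y = 342 and the area is A = xy = x(342 − 2x).
A'(x) = 342 − 4x = 0 gives x = 171/2, and A''(x) = −4 < 0 confirms a maximum.
Then y = 342 − 2·171/2 = 171 and A = 29241/2.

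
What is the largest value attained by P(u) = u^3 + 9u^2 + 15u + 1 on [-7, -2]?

P'(u) = 3u^2 + 18u + 15, whose only zero in [-7, -2] is u = -5.
Evaluating at the critical points and endpoints: P(-7) = -6,  P(-5) = 26,  P(-2) = -1.
The maximum over the interval is 26, attained at u = -5.

26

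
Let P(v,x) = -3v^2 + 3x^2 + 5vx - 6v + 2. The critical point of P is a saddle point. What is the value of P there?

∂P/∂v = -6v + 5x - 6 = 0 and ∂P/∂x = 5v + 6x = 0, so (v, x) = (-36/61, 30/61).
The Hessian has P_{vv} = -6, P_{xx} = 6, P_{vx} = 5, giving D = -61 < 0, so the point is a saddle point.
P(-36/61, 30/61) = 230/61.

230/61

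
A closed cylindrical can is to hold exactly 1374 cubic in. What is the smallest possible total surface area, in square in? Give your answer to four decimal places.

With radius r and height h, πr²h = 1374 so h = 1374/(πr²), and S(r) = 2πr² + 2πrh = 2πr² + 2·1374/r.
S'(r) = 4πr − 2·1374/r² = 0 ⇒ r³ = 1374/(2π), so r ≈ 6.0247 and h = 2r ≈ 12.0494.
S''(r) = 4π + 4·1374/r³ > 0, so this is the minimum; S ≈ 684.1831.

684.1831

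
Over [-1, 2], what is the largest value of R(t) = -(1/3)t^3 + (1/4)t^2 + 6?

Differentiating, R'(t) = -t^2 + (1/2)t; which vanishes at t = 0 and t = 1/2.
Candidates: R(-1) = 79/12,  R(0) = 6,  R(1/2) = 289/48,  R(2) = 13/3.
So the maximum is R(-1) = 79/12.

79/12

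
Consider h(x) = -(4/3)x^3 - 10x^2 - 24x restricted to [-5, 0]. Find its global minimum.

h'(x) = -4x^2 - 20x - 24, which vanishes at x = -3 and x = -2.
Candidates: h(-5) = 110/3, h(-3) = 18, h(-2) = 56/3, h(0) = 0.
So the minimum is h(0) = 0.

0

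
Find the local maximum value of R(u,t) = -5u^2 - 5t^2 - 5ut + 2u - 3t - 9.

-116/15

∂R/∂u = -10u - 5t + 2 = 0 and ∂R/∂t = -5u - 10t - 3 = 0, so (u, t) = (7/15, -8/15).
The Hessian has R_{uu} = -10, R_{tt} = -10, R_{ut} = -5, giving D = 75 > 0 with R_{uu} < 0, so the point is a local maximum.
R(7/15, -8/15) = -116/15.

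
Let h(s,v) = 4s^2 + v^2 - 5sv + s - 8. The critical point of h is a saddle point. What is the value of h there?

-71/9

∂h/∂s = 8s - 5v + 1 = 0 and ∂h/∂v = -5s + 2v = 0, so (s, v) = (2/9, 5/9).
The Hessian has h_{ss} = 8, h_{vv} = 2, h_{sv} = -5, giving D = -9 < 0, so the point is a saddle point.
h(2/9, 5/9) = -71/9.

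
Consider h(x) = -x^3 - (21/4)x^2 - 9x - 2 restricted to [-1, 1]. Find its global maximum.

11/4

h'(x) = -3x^2 - (21/2)x - 9, which has no zeros in [-1, 1].
Evaluating at the critical points and endpoints: h(-1) = 11/4,  h(1) = -69/4.
The maximum over the interval is 11/4, attained at x = -1.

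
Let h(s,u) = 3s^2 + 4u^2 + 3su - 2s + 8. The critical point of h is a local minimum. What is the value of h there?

∂h/∂s = 6s + 3u - 2 = 0 and ∂h/∂u = 3s + 8u = 0, so (s, u) = (16/39, -2/13).
The Hessian has h_{ss} = 6, h_{uu} = 8, h_{su} = 3, giving D = 39 > 0 with h_{ss} > 0, so the point is a local minimum.
h(16/39, -2/13) = 296/39.

296/39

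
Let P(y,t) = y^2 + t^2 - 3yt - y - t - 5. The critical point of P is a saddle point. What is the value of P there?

∂P/∂y = 2y - 3t - 1 = 0 and ∂P/∂t = -3y + 2t - 1 = 0, so (y, t) = (-1, -1).
The Hessian has P_{yy} = 2, P_{tt} = 2, P_{yt} = -3, giving D = -5 < 0, so the point is a saddle point.
P(-1, -1) = -4.

-4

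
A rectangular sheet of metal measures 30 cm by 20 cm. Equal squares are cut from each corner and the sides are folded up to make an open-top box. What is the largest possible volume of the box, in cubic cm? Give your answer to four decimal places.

With cut size x, the volume is V(x) = x(30 − 2x)(20 − 2x) for 0 < x < 10.
V'(x) = 12x^2 − 200x + 600. Setting V'(x) = 0 gives x ≈ 3.9237 (the root in (0, 10)).
V''(x) = 24x − 200 is negative there, so this is the maximum; V ≈ 1056.3059.

1056.3059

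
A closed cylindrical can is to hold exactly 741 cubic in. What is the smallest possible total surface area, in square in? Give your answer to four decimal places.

453.3080

With radius r and height h, πr²h = 741 so h = 741/(πr²), and S(r) = 2πr² + 2πrh = 2πr² + 2·741/r.
S'(r) = 4πr − 2·741/r² = 0 ⇒ r³ = 741/(2π), so r ≈ 4.9040 and h = 2r ≈ 9.8079.
S''(r) = 4π + 4·741/r³ > 0, so this is the minimum; S ≈ 453.3080.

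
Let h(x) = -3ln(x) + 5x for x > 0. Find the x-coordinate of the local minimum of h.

h'(x) = -3/x + 5 = 0 gives x = 3/5.
h''(x) = 3/x², which is positive for x > 0, so this is a local minimum.
h(3/5) = -3·ln(3/5) + 3 ≈ 4.5325.

3/5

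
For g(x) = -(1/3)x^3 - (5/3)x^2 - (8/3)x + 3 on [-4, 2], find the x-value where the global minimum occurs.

2

Differentiating, g'(x) = -x^2 - (10/3)x - 8/3; which vanishes at x = -2 and x = -4/3.
Compare values at every candidate in [-4, 2]: g(-4) = 25/3,  g(-2) = 13/3,  g(-4/3) = 355/81,  g(2) = -35/3.
The minimum over the interval is -35/3, attained at x = 2.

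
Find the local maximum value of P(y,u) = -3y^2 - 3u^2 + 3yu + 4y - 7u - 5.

-8/9

∂P/∂y = -6y + 3u + 4 = 0 and ∂P/∂u = 3y - 6u - 7 = 0, so (y, u) = (1/9, -10/9).
The Hessian has P_{yy} = -6, P_{uu} = -6, P_{yu} = 3, giving D = 27 > 0 with P_{yy} < 0, so the point is a local maximum.
P(1/9, -10/9) = -8/9.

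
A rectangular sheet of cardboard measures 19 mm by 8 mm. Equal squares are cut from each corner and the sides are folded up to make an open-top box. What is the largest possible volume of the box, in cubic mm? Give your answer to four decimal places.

122.0630

With cut size x, the volume is V(x) = x(19 − 2x)(8 − 2x) for 0 < x < 4.
V'(x) = 12x^2 − 108x + 152. Setting V'(x) = 0 gives x ≈ 1.7462 (the root in (0, 4)).
V''(x) = 24x − 108 is negative there, so this is the maximum; V ≈ 122.0630.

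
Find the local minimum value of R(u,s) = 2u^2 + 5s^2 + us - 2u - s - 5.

∂R/∂u = 4u + s - 2 = 0 and ∂R/∂s = u + 10s - 1 = 0, so (u, s) = (19/39, 2/39).
The Hessian has R_{uu} = 4, R_{ss} = 10, R_{us} = 1, giving D = 39 > 0 with R_{uu} > 0, so the point is a local minimum.
R(19/39, 2/39) = -215/39.

-215/39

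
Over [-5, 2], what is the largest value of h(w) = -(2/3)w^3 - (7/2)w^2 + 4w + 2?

The derivative is -2w^2 - 7w + 4, which vanishes at w = -4 and w = 1/2.
Compare values at every candidate in [-5, 2]: h(-5) = -133/6, h(-4) = -82/3, h(1/2) = 73/24, h(2) = -28/3.
The maximum over the interval is 73/24, attained at w = 1/2.

73/24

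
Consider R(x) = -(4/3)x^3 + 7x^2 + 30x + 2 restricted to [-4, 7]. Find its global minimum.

-91/4

The derivative is -4x^2 + 14x + 30, which vanishes at x = -3/2 and x = 5.
Candidates: R(-4) = 238/3, R(-3/2) = -91/4, R(5) = 481/3, R(7) = 293/3.
Hence the absolute minimum is -91/4 at x = -3/2.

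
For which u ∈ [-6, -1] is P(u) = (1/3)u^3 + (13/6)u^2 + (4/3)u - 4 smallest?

-6

P'(u) = u^2 + (13/3)u + 4/3, whose only zero in [-6, -1] is u = -4.
Candidates: P(-6) = -6; P(-4) = 4; P(-1) = -7/2.
Hence the absolute minimum is -6 at u = -6.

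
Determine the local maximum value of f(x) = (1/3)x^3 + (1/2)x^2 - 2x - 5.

-5/3

f'(x) = x^2 + x - 2 = 0 at x = -2, 1.
f''(x) = 2x + 1. f''(-2) = -3 < 0 ⇒ local maximum; f''(1) = 3 > 0 ⇒ local minimum.
So the local maximum value is f(-2) = -5/3.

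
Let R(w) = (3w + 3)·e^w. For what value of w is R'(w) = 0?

Differentiating with the product rule gives R'(w) = (3w + 6)·e^w. Since e^w > 0, the only critical point is w = -2.
R''(-2) has the same sign as 3 > 0, so this is a local minimum.
R(-2) = (-3)·e^(-2) ≈ -0.4060.

-2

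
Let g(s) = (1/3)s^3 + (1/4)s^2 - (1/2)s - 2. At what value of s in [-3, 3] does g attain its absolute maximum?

g'(s) = s^2 + (1/2)s - 1/2, which vanishes at s = -1 and s = 1/2.
Evaluating at the critical points and endpoints: g(-3) = -29/4; g(-1) = -19/12; g(1/2) = -103/48; g(3) = 31/4.
The maximum over the interval is 31/4, attained at s = 3.

3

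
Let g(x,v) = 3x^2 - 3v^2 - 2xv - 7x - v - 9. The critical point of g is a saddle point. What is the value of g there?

-49/4

∂g/∂x = 6x - 2v - 7 = 0 and ∂g/∂v = -2x - 6v - 1 = 0, so (x, v) = (1, -1/2).
The Hessian has g_{xx} = 6, g_{vv} = -6, g_{xv} = -2, giving D = -40 < 0, so the point is a saddle point.
g(1, -1/2) = -49/4.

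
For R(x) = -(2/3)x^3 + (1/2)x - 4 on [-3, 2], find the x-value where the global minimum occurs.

R'(x) = -2x^2 + 1/2, which vanishes at x = -1/2 and x = 1/2.
Compare values at every candidate in [-3, 2]: R(-3) = 25/2; R(-1/2) = -25/6; R(1/2) = -23/6; R(2) = -25/3.
The minimum over the interval is -25/3, attained at x = 2.

2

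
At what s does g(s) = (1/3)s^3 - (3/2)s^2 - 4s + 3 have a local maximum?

g'(s) = s^2 - 3s - 4. Setting g'(s) = 0 gives s ∈ {-1, 4}.
Second-derivative test with g''(s) = 2s - 3: g''(-1) = -5 < 0 ⇒ local maximum; g''(4) = 5 > 0 ⇒ local minimum.
So the local maximum value is g(-1) = 31/6.

-1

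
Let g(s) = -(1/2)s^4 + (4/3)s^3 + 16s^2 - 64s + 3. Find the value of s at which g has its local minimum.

g'(s) = -2s^3 + 4s^2 + 32s - 64 = 0 at s = -4, 2, 4.
Since g''(s) = -6s^2 + 8s + 32, we get g''(-4) = -96 < 0 ⇒ local maximum; g''(2) = 24 > 0 ⇒ local minimum; g''(4) = -32 < 0 ⇒ local maximum.
So the local minimum value is g(2) = -175/3.

2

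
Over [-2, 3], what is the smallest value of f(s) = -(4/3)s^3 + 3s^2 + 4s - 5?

-73/12

f'(s) = -4s^2 + 6s + 4, which vanishes at s = -1/2 and s = 2.
Compare values at every candidate in [-2, 3]: f(-2) = 29/3; f(-1/2) = -73/12; f(2) = 13/3; f(3) = -2.
The minimum over the interval is -73/12, attained at s = -1/2.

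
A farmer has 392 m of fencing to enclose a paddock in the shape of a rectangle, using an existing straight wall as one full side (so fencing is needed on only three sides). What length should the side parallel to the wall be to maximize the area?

Let the sides perpendicular to the wall have length x and the parallel side y, so 2x + y = 392 and the area is A = xy = x(392 − 2x).
A'(x) = 392 − 4x = 0 gives x = 98, and A''(x) = −4 < 0 confirms a maximum.
Then y = 392 − 2·98 = 196 and A = 19208.

196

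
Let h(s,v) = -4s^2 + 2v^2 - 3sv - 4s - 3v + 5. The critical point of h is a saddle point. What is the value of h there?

∂h/∂s = -8s - 3v - 4 = 0 and ∂h/∂v = -3s + 4v - 3 = 0, so (s, v) = (-25/41, 12/41).
The Hessian has h_{ss} = -8, h_{vv} = 4, h_{sv} = -3, giving D = -41 < 0, so the point is a saddle point.
h(-25/41, 12/41) = 237/41.

237/41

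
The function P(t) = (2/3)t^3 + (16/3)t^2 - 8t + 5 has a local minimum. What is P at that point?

181/81

Critical points: P'(t) = 2t^2 + (32/3)t - 8 vanishes at t = -6, 2/3.
Second-derivative test with P''(t) = 4t + 32/3: P''(-6) = -40/3 < 0 ⇒ local maximum; P''(2/3) = 40/3 > 0 ⇒ local minimum.
Thus P has its local minimum at t = 2/3, with value 181/81.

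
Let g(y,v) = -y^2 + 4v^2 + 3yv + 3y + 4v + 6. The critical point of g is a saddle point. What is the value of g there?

134/25

∂g/∂y = -2y + 3v + 3 = 0 and ∂g/∂v = 3y + 8v + 4 = 0, so (y, v) = (12/25, -17/25).
The Hessian has g_{yy} = -2, g_{vv} = 8, g_{yv} = 3, giving D = -25 < 0, so the point is a saddle point.
g(12/25, -17/25) = 134/25.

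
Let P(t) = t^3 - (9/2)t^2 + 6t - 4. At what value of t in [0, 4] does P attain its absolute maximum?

4

Differentiating, P'(t) = 3t^2 - 9t + 6; which vanishes at t = 1 and t = 2.
Candidates: P(0) = -4; P(1) = -3/2; P(2) = -2; P(4) = 12.
The maximum over the interval is 12, attained at t = 4.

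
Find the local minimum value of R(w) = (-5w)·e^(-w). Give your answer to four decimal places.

R'(w) = (-5)·e^(-w) + (-5w)·(-1)·e^(-w) = (5w - 5)·e^(-w). Since e^(-w) > 0, the only critical point is w = 1.
R''(1) has the same sign as 5 > 0, so this is a local minimum.
R(1) = (-5)·e^(-1) ≈ -1.8394.

-1.8394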